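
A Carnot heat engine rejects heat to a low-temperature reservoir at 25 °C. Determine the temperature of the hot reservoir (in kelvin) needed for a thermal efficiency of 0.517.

T_H ≈ 617.3 K

T_C = 25 °C → 25 + 273.15 = 298.15 K.
From η = 1 − T_C/T_H, solving for T_H gives T_H = T_C/(1 − η) = 298.15/(1 − 0.517) = 617.3 K.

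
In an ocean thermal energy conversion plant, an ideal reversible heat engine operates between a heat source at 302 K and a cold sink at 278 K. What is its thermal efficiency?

η ≈ 0.07947

Carnot efficiency: η = 1 − T_C/T_H = 1 − 278.00/302.00 = 0.07947.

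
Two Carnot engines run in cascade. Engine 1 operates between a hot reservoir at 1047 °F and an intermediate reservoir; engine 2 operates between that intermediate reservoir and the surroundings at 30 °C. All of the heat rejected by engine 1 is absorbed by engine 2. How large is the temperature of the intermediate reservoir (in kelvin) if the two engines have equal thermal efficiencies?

T_m ≈ 503.7 K

T_H = 1047 °F → (1047 − 32) × 5/9 = 563.89 °C = 837.04 K.
T_C = 30 °C → 30 + 273.15 = 303.15 K.
Equal efficiencies require 1 − T_m/T_H = 1 − T_C/T_m, i.e. T_m/T_H = T_C/T_m, so T_m = √(T_H·T_C) = √(837.04 × 303.15) = 503.7 K.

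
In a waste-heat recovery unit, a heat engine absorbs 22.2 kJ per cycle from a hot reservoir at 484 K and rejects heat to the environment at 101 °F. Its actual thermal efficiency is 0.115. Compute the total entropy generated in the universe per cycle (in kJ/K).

ΔS_univ ≈ 0.0172 kJ/K

T_C = 101 °F → (101 − 32) × 5/9 = 38.33 °C = 311.48 K.
W = η·Q_H = 0.115 × 22.2 = 2.553 kJ, so Q_C = Q_H − W = 19.65 kJ.
Entropy balance on the reservoirs: −Q_H/T_H = -0.04587 kJ/K, +Q_C/T_C = 0.06308 kJ/K.
ΔS_univ = −Q_H/T_H + Q_C/T_C = 0.0172 kJ/K (> 0, since η = 0.115 < η_Carnot = 0.356).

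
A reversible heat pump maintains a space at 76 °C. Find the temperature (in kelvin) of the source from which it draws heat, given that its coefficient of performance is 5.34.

T_C ≈ 284 K

T_H = 76 °C → 76 + 273.15 = 349.15 K.
COP_HP = T_H/(T_H − T_C) ⇒ T_C = T_H·(COP_HP − 1)/COP_HP = 349.15 × (5.34 − 1)/5.34 = 284 K.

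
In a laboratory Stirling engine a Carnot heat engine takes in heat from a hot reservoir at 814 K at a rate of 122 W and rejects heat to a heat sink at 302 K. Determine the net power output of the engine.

Since the cycle is reversible, η = 1 − T_C/T_H = 1 − 302.00/814.00 = 0.6290.
W = η·Q_H = 0.6290 × 122 = 76.7 W.

Ẇ ≈ 76.7 W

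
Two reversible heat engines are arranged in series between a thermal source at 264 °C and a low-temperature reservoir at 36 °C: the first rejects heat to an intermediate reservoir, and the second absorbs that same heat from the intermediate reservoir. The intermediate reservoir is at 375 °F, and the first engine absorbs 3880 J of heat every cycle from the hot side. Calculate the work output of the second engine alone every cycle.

W₂ ≈ 1120 J

T_H = 264 °C → 264 + 273.15 = 537.15 K.
T_C = 36 °C → 36 + 273.15 = 309.15 K.
T_m = 375 °F → (375 − 32) × 5/9 = 190.56 °C = 463.71 K.
Heat entering the second stage: Q_m = Q_H·(T_m/T_H) = 3880 × 463.71/537.15 = 3350 J.
Second-stage efficiency η₂ = 1 − T_C/T_m = 1 − 309.15/463.71 = 0.3333, so W₂ = η₂·Q_m = 1120 J.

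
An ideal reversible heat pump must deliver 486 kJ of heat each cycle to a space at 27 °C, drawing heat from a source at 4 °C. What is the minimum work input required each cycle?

T_H = 27 °C → 27 + 273.15 = 300.15 K.
T_C = 4 °C → 4 + 273.15 = 277.15 K.
The Carnot heat-pump COP is COP_HP = T_H/(T_H − T_C) = 300.15/23.00 = 13.0500.
W = Q_H/COP_HP = 486/13.0500 = 37.2 kJ.

W_in ≈ 37.2 kJ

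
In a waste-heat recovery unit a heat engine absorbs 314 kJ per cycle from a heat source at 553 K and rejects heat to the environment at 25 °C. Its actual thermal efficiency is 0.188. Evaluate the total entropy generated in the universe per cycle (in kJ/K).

ΔS_univ ≈ 0.2874 kJ/K

T_C = 25 °C → 25 + 273.15 = 298.15 K.
W = η·Q_H = 0.188 × 314 = 59.03 kJ, so Q_C = Q_H − W = 255.0 kJ.
The hot reservoir loses entropy Q_H/T_H = 314/553.00 = 0.5678 kJ/K; the cold reservoir gains Q_C/T_C = 255.0/298.15 = 0.8552 kJ/K.
ΔS_univ = −Q_H/T_H + Q_C/T_C = 0.2874 kJ/K (> 0, since η = 0.188 < η_Carnot = 0.461).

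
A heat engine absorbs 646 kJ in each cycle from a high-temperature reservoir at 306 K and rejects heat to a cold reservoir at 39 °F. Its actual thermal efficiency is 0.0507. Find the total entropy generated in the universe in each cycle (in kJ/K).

T_C = 39 °F → (39 − 32) × 5/9 = 3.89 °C = 277.04 K.
W = η·Q_H = 0.0507 × 646 = 32.75 kJ, so Q_C = Q_H − W = 613.2 kJ.
Reservoir entropy changes: ΔS_H = −Q_H/T_H = −646/306.00 = -2.111 kJ/K and ΔS_C = +Q_C/T_C = 613.2/277.04 = 2.214 kJ/K.
ΔS_univ = −Q_H/T_H + Q_C/T_C = 0.102 kJ/K (> 0, since η = 0.0507 < η_Carnot = 0.095).

ΔS_univ ≈ 0.102 kJ/K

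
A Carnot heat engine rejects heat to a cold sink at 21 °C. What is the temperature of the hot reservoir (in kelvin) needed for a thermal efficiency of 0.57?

T_C = 21 °C → 21 + 273.15 = 294.15 K.
From η = 1 − T_C/T_H, solving for T_H gives T_H = T_C/(1 − η) = 294.15/(1 − 0.57) = 684 K.

T_H ≈ 684 K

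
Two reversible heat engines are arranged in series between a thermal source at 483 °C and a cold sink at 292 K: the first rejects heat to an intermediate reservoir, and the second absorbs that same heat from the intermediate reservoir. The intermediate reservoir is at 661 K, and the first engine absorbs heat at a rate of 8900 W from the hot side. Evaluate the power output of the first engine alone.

T_H = 483 °C → 483 + 273.15 = 756.15 K.
First-stage efficiency η₁ = 1 − T_m/T_H = 1 − 661.00/756.15 = 0.1258.
W₁ = η₁·Q_H = 0.1258 × 8900 = 1120 W.

Ẇ₁ ≈ 1120 W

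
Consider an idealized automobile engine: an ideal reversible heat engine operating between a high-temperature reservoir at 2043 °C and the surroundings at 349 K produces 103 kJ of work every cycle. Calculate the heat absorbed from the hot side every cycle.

T_H = 2043 °C → 2043 + 273.15 = 2316.15 K.
η_rev = 1 − T_C/T_H = 1 − 349.00/2316.15 = 0.8493.
Q_H = W/η = 103/0.8493 = 121 kJ.

Q_H ≈ 121 kJ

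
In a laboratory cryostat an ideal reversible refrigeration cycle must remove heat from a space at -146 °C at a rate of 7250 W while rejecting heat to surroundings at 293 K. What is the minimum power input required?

T_C = -146 °C → -146 + 273.15 = 127.15 K.
Carnot COP: COP_R = T_C/(T_H − T_C) = 127.15/165.85 = 0.7667.
W = Q_C/COP_R = 7250/0.7667 = 9460 W.

Ẇ_in ≈ 9460 W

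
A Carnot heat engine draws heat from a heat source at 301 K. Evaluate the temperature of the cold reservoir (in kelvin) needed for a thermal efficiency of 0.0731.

T_C ≈ 279 K

From η = 1 − T_C/T_H, T_C = T_H·(1 − η) = 301.00 × (1 − 0.0731) = 279 K.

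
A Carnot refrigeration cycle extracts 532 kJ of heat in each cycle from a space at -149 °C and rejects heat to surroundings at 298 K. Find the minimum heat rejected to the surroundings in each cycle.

T_C = -149 °C → -149 + 273.15 = 124.15 K.
For a reversible cycle Q_H/Q_C = T_H/T_C, so Q_H = Q_C·T_H/T_C = 532 × 298.00/124.15 = 1280 kJ.

Q_H ≈ 1280 kJ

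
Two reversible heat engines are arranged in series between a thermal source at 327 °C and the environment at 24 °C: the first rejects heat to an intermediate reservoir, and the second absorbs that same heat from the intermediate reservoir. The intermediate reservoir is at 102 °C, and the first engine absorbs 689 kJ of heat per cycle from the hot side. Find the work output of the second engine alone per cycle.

W₂ ≈ 89.5 kJ

T_H = 327 °C → 327 + 273.15 = 600.15 K.
T_C = 24 °C → 24 + 273.15 = 297.15 K.
T_m = 102 °C → 102 + 273.15 = 375.15 K.
Heat entering the second stage: Q_m = Q_H·(T_m/T_H) = 689 × 375.15/600.15 = 431 kJ.
Second-stage efficiency η₂ = 1 − T_C/T_m = 1 − 297.15/375.15 = 0.2079, so W₂ = η₂·Q_m = 89.5 kJ.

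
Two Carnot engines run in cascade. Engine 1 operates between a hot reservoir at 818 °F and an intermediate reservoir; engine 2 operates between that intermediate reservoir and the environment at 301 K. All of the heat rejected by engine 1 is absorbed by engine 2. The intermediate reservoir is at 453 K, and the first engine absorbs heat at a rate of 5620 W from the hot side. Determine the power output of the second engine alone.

Ẇ₂ ≈ 1203 W

T_H = 818 °F → (818 − 32) × 5/9 = 436.67 °C = 709.82 K.
Heat entering the second stage: Q_m = Q_H·(T_m/T_H) = 5620 × 453.00/709.82 = 3587 W.
Second-stage efficiency η₂ = 1 − T_C/T_m = 1 − 301.00/453.00 = 0.3355, so W₂ = η₂·Q_m = 1203 W.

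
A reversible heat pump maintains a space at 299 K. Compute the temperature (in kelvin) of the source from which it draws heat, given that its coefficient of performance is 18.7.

COP_HP = T_H/(T_H − T_C) ⇒ T_C = T_H·(COP_HP − 1)/COP_HP = 299.00 × (18.7 − 1)/18.7 = 283 K.

T_C ≈ 283 K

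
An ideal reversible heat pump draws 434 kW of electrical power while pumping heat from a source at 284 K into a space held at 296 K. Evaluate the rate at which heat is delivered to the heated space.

For a reversible heat pump, COP_HP = T_H/(T_H − T_C) = 296.00/12.00 = 24.6667.
Q_H = COP_HP · W = 24.6667 × 434 = 10700 kW.

Q̇_H ≈ 10700 kW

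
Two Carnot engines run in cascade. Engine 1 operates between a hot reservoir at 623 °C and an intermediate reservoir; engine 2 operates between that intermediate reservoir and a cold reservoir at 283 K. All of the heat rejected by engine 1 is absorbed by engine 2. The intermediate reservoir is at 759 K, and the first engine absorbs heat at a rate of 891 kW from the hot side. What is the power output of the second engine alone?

Ẇ₂ ≈ 473 kW

T_H = 623 °C → 623 + 273.15 = 896.15 K.
Heat entering the second stage: Q_m = Q_H·(T_m/T_H) = 891 × 759.00/896.15 = 755 kW.
Second-stage efficiency η₂ = 1 − T_C/T_m = 1 − 283.00/759.00 = 0.6271, so W₂ = η₂·Q_m = 473 kW.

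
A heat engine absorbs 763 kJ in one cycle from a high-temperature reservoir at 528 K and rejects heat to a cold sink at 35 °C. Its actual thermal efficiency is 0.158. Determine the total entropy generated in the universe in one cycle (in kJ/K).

ΔS_univ ≈ 0.6398 kJ/K

T_C = 35 °C → 35 + 273.15 = 308.15 K.
W = η·Q_H = 0.158 × 763 = 120.6 kJ, so Q_C = Q_H − W = 642.4 kJ.
The hot reservoir loses entropy Q_H/T_H = 763/528.00 = 1.445 kJ/K; the cold reservoir gains Q_C/T_C = 642.4/308.15 = 2.085 kJ/K.
ΔS_univ = −Q_H/T_H + Q_C/T_C = 0.6398 kJ/K (> 0, since η = 0.158 < η_Carnot = 0.416).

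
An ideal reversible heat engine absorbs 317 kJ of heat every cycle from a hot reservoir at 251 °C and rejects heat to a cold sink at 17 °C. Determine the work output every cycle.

W ≈ 142 kJ

T_H = 251 °C → 251 + 273.15 = 524.15 K.
T_C = 17 °C → 17 + 273.15 = 290.15 K.
η_rev = 1 − T_C/T_H = 1 − 290.15/524.15 = 0.4464.
W = η·Q_H = 0.4464 × 317 = 142 kJ.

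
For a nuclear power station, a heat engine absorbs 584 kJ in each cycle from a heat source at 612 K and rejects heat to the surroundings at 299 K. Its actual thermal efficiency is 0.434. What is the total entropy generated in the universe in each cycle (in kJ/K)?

ΔS_univ ≈ 0.151 kJ/K

W = η·Q_H = 0.434 × 584 = 253.5 kJ, so Q_C = Q_H − W = 330.5 kJ.
The hot reservoir loses entropy Q_H/T_H = 584/612.00 = 0.9542 kJ/K; the cold reservoir gains Q_C/T_C = 330.5/299.00 = 1.105 kJ/K.
ΔS_univ = −Q_H/T_H + Q_C/T_C = 0.151 kJ/K (> 0, since η = 0.434 < η_Carnot = 0.511).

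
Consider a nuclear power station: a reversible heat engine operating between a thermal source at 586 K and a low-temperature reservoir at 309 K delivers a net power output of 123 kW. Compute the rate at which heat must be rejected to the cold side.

The Carnot efficiency is η = 1 − T_C/T_H = 1 − 309.00/586.00 = 0.4727.
Since Q_C/Q_H = T_C/T_H and Q_H = W/η, Q_C = W·T_C/(T_H − T_C) = 123 × 309.00/277.00 = 137 kW.

Q̇_C ≈ 137 kW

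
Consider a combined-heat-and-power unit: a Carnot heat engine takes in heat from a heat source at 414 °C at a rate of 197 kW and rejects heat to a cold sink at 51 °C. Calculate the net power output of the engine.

Ẇ ≈ 104 kW

T_H = 414 °C → 414 + 273.15 = 687.15 K.
T_C = 51 °C → 51 + 273.15 = 324.15 K.
Since the cycle is reversible, η = 1 − T_C/T_H = 1 − 324.15/687.15 = 0.5283.
W = η·Q_H = 0.5283 × 197 = 104 kW.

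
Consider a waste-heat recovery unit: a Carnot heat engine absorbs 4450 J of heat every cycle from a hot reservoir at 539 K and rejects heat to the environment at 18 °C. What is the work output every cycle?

T_C = 18 °C → 18 + 273.15 = 291.15 K.
Carnot efficiency: η = 1 − T_C/T_H = 1 − 291.15/539.00 = 0.4598.
W = η·Q_H = 0.4598 × 4450 = 2050 J.

W ≈ 2050 J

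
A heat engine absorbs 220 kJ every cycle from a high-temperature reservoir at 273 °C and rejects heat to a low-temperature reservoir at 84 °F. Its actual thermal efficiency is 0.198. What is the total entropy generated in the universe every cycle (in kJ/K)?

ΔS_univ ≈ 0.1813 kJ/K

T_H = 273 °C → 273 + 273.15 = 546.15 K.
T_C = 84 °F → (84 − 32) × 5/9 = 28.89 °C = 302.04 K.
W = η·Q_H = 0.198 × 220 = 43.56 kJ, so Q_C = Q_H − W = 176.4 kJ.
Reservoir entropy changes: ΔS_H = −Q_H/T_H = −220/546.15 = -0.4028 kJ/K and ΔS_C = +Q_C/T_C = 176.4/302.04 = 0.5842 kJ/K.
ΔS_univ = −Q_H/T_H + Q_C/T_C = 0.1813 kJ/K (> 0, since η = 0.198 < η_Carnot = 0.447).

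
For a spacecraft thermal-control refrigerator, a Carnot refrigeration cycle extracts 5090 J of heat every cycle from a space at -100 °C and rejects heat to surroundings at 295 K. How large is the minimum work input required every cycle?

T_C = -100 °C → -100 + 273.15 = 173.15 K.
For a reversible refrigerator, COP_R = T_C/(T_H − T_C) = 173.15/121.85 = 1.4210.
W = Q_C/COP_R = 5090/1.4210 = 3582 J.

W_in ≈ 3582 J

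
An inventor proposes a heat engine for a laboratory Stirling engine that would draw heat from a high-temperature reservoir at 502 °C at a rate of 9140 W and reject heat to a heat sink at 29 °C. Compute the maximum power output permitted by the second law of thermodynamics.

T_H = 502 °C → 502 + 273.15 = 775.15 K.
T_C = 29 °C → 29 + 273.15 = 302.15 K.
No engine can exceed the Carnot limit: η_max = 1 − T_C/T_H = 1 − 302.15/775.15 = 0.6102.
W_max = η_max · Q_H = 0.6102 × 9140 = 5577 W.

Ẇ_max ≈ 5577 W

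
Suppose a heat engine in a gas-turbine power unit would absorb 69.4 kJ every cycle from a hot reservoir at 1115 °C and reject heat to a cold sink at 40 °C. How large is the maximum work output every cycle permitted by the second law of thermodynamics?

T_H = 1115 °C → 1115 + 273.15 = 1388.15 K.
T_C = 40 °C → 40 + 273.15 = 313.15 K.
By the Carnot theorem, η_max = 1 − T_C/T_H = 1 − 313.15/1388.15 = 0.7744.
W_max = η_max · Q_H = 0.7744 × 69.4 = 53.7 kJ.

W_max ≈ 53.7 kJ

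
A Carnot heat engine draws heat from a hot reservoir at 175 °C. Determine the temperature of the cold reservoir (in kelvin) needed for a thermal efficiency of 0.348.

T_H = 175 °C → 175 + 273.15 = 448.15 K.
From η = 1 − T_C/T_H, T_C = T_H·(1 − η) = 448.15 × (1 − 0.348) = 292.2 K.

T_C ≈ 292.2 K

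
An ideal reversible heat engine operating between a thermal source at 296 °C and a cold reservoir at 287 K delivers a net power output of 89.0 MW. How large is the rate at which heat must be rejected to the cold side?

Q̇_C ≈ 90.5 MW

T_H = 296 °C → 296 + 273.15 = 569.15 K.
Since the cycle is reversible, η = 1 − T_C/T_H = 1 − 287.00/569.15 = 0.4957.
Since Q_C/Q_H = T_C/T_H and Q_H = W/η, Q_C = W·T_C/(T_H − T_C) = 89.0 × 287.00/282.15 = 90.5 MW.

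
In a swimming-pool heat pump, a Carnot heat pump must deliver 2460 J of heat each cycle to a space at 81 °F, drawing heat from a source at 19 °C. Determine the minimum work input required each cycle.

T_H = 81 °F → (81 − 32) × 5/9 = 27.22 °C = 300.37 K.
T_C = 19 °C → 19 + 273.15 = 292.15 K.
For a reversible heat pump, COP_HP = T_H/(T_H − T_C) = 300.37/8.22 = 36.5318.
W = Q_H/COP_HP = 2460/36.5318 = 67.3 J.

W_in ≈ 67.3 J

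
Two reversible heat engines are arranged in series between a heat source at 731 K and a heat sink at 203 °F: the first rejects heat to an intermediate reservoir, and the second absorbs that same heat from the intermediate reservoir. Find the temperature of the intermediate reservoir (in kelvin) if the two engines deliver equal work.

T_m ≈ 550 K

T_C = 203 °F → (203 − 32) × 5/9 = 95.00 °C = 368.15 K.
For reversible stages Q_m = Q_H·(T_m/T_H). Setting W₁ = Q_H(1 − T_m/T_H) equal to W₂ = Q_m(1 − T_C/T_m) = Q_H·(T_m − T_C)/T_H gives T_H − T_m = T_m − T_C, so T_m = (T_H + T_C)/2 = (731.00 + 368.15)/2 = 550 K.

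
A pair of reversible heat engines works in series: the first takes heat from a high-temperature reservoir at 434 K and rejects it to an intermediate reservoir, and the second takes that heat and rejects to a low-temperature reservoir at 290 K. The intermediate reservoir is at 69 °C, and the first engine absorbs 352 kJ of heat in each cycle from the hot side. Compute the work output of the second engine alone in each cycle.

T_m = 69 °C → 69 + 273.15 = 342.15 K.
Heat entering the second stage: Q_m = Q_H·(T_m/T_H) = 352 × 342.15/434.00 = 278 kJ.
Second-stage efficiency η₂ = 1 − T_C/T_m = 1 − 290.00/342.15 = 0.1524, so W₂ = η₂·Q_m = 42.3 kJ.

W₂ ≈ 42.3 kJ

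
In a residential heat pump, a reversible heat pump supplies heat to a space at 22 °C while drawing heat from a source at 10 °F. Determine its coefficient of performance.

T_H = 22 °C → 22 + 273.15 = 295.15 K.
T_C = 10 °F → (10 − 32) × 5/9 = -12.22 °C = 260.93 K.
The Carnot heat-pump COP is COP_HP = T_H/(T_H − T_C) = 295.15/(295.15 − 260.93) = 8.62.

COP_HP ≈ 8.62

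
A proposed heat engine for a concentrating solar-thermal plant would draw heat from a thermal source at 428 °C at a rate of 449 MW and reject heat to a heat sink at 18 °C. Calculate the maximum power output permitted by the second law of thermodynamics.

Ẇ_max ≈ 262.6 MW

T_H = 428 °C → 428 + 273.15 = 701.15 K.
T_C = 18 °C → 18 + 273.15 = 291.15 K.
No engine can exceed the Carnot limit: η_max = 1 − T_C/T_H = 1 − 291.15/701.15 = 0.5848.
W_max = η_max · Q_H = 0.5848 × 449 = 262.6 MW.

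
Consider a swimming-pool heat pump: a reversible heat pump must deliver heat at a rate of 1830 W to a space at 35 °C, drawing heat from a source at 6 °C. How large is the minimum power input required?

Ẇ_in ≈ 172.2 W

T_H = 35 °C → 35 + 273.15 = 308.15 K.
T_C = 6 °C → 6 + 273.15 = 279.15 K.
The Carnot heat-pump COP is COP_HP = T_H/(T_H − T_C) = 308.15/29.00 = 10.6259.
W = Q_H/COP_HP = 1830/10.6259 = 172.2 W.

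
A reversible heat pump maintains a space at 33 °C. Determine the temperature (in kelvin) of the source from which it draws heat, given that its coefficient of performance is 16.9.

T_C ≈ 288.0 K

T_H = 33 °C → 33 + 273.15 = 306.15 K.
COP_HP = T_H/(T_H − T_C) ⇒ T_C = T_H·(COP_HP − 1)/COP_HP = 306.15 × (16.9 − 1)/16.9 = 288.0 K.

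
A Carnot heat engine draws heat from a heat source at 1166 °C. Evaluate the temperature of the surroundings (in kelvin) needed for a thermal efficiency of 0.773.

T_H = 1166 °C → 1166 + 273.15 = 1439.15 K.
From η = 1 − T_C/T_H, T_C = T_H·(1 − η) = 1439.15 × (1 − 0.773) = 327 K.

T_C ≈ 327 K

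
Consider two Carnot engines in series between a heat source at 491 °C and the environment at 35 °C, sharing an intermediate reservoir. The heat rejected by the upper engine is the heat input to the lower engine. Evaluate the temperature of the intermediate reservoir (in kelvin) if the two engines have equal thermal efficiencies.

T_H = 491 °C → 491 + 273.15 = 764.15 K.
T_C = 35 °C → 35 + 273.15 = 308.15 K.
Equal efficiencies require 1 − T_m/T_H = 1 − T_C/T_m, i.e. T_m/T_H = T_C/T_m, so T_m = √(T_H·T_C) = √(764.15 × 308.15) = 485 K.

T_m ≈ 485 K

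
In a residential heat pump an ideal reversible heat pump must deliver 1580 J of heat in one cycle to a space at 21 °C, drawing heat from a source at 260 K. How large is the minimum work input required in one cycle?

W_in ≈ 183.4 J

T_H = 21 °C → 21 + 273.15 = 294.15 K.
For a reversible heat pump, COP_HP = T_H/(T_H − T_C) = 294.15/34.15 = 8.6135.
W = Q_H/COP_HP = 1580/8.6135 = 183.4 J.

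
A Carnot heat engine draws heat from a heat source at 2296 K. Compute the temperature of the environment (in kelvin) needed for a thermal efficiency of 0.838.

From η = 1 − T_C/T_H, T_C = T_H·(1 − η) = 2296.00 × (1 − 0.838) = 372 K.

T_C ≈ 372 K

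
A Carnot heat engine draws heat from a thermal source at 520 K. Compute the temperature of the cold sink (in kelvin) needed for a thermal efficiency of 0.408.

From η = 1 − T_C/T_H, T_C = T_H·(1 − η) = 520.00 × (1 − 0.408) = 308 K.

T_C ≈ 308 K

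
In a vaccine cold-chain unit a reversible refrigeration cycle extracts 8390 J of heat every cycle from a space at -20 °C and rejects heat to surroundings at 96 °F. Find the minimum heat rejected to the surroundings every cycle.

Q_H ≈ 10200 J

T_H = 96 °F → (96 − 32) × 5/9 = 35.56 °C = 308.71 K.
T_C = -20 °C → -20 + 273.15 = 253.15 K.
For a reversible cycle Q_H/Q_C = T_H/T_C, so Q_H = Q_C·T_H/T_C = 8390 × 308.71/253.15 = 10200 J.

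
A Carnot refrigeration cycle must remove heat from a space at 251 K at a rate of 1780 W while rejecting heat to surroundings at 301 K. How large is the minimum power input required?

The reversible coefficient of performance is COP_R = T_C/(T_H − T_C) = 251.00/50.00 = 5.0200.
W = Q_C/COP_R = 1780/5.0200 = 355 W.

Ẇ_in ≈ 355 W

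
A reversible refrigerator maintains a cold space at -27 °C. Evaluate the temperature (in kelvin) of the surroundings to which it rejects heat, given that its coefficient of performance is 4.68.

T_H ≈ 299 K

T_C = -27 °C → -27 + 273.15 = 246.15 K.
COP_R = T_C/(T_H − T_C) ⇒ T_H = T_C·(1 + 1/COP_R) = 246.15 × (1 + 1/4.68) = 299 K.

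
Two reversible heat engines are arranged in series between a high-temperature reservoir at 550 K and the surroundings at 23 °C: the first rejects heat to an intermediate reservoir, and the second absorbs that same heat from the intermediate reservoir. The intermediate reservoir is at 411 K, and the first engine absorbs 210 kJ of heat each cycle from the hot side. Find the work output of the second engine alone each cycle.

W₂ ≈ 43.9 kJ

T_C = 23 °C → 23 + 273.15 = 296.15 K.
Heat entering the second stage: Q_m = Q_H·(T_m/T_H) = 210 × 411.00/550.00 = 157 kJ.
Second-stage efficiency η₂ = 1 − T_C/T_m = 1 − 296.15/411.00 = 0.2794, so W₂ = η₂·Q_m = 43.9 kJ.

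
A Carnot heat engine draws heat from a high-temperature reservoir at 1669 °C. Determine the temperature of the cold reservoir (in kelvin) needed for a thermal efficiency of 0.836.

T_C ≈ 319 K

T_H = 1669 °C → 1669 + 273.15 = 1942.15 K.
From η = 1 − T_C/T_H, T_C = T_H·(1 − η) = 1942.15 × (1 − 0.836) = 319 K.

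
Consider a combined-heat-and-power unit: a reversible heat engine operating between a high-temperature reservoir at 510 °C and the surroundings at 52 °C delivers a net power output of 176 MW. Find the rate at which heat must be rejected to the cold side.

T_H = 510 °C → 510 + 273.15 = 783.15 K.
T_C = 52 °C → 52 + 273.15 = 325.15 K.
η_rev = 1 − T_C/T_H = 1 − 325.15/783.15 = 0.5848.
Since Q_C/Q_H = T_C/T_H and Q_H = W/η, Q_C = W·T_C/(T_H − T_C) = 176 × 325.15/458.00 = 125 MW.

Q̇_C ≈ 125 MW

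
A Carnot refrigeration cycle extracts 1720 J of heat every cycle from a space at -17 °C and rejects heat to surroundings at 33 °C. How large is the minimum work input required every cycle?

T_H = 33 °C → 33 + 273.15 = 306.15 K.
T_C = -17 °C → -17 + 273.15 = 256.15 K.
Carnot COP: COP_R = T_C/(T_H − T_C) = 256.15/50.00 = 5.1230.
W = Q_C/COP_R = 1720/5.1230 = 336 J.

W_in ≈ 336 J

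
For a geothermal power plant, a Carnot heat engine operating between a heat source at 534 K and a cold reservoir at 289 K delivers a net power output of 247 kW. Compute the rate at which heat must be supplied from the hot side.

Q̇_H ≈ 538 kW

For a reversible engine, η = 1 − T_C/T_H = 1 − 289.00/534.00 = 0.4588.
Q_H = W/η = 247/0.4588 = 538 kW.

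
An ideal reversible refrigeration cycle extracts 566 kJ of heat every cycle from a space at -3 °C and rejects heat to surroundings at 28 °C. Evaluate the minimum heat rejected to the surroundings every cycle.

T_H = 28 °C → 28 + 273.15 = 301.15 K.
T_C = -3 °C → -3 + 273.15 = 270.15 K.
For a reversible cycle Q_H/Q_C = T_H/T_C, so Q_H = Q_C·T_H/T_C = 566 × 301.15/270.15 = 630.9 kJ.

Q_H ≈ 630.9 kJ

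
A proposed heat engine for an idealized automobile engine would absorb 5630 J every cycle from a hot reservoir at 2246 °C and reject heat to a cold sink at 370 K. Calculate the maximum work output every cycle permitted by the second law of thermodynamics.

T_H = 2246 °C → 2246 + 273.15 = 2519.15 K.
The upper bound on efficiency is η_max = 1 − T_C/T_H = 1 − 370.00/2519.15 = 0.8531.
W_max = η_max · Q_H = 0.8531 × 5630 = 4800 J.

W_max ≈ 4800 J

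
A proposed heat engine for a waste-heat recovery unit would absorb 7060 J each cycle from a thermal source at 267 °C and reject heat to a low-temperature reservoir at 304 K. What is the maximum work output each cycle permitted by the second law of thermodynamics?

T_H = 267 °C → 267 + 273.15 = 540.15 K.
The upper bound on efficiency is η_max = 1 − T_C/T_H = 1 − 304.00/540.15 = 0.4372.
W_max = η_max · Q_H = 0.4372 × 7060 = 3087 J.

W_max ≈ 3087 J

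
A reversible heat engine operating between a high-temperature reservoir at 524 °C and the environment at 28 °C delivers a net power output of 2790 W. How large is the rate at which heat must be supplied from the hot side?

Q̇_H ≈ 4480 W

T_H = 524 °C → 524 + 273.15 = 797.15 K.
T_C = 28 °C → 28 + 273.15 = 301.15 K.
For a reversible engine, η = 1 − T_C/T_H = 1 − 301.15/797.15 = 0.6222.
Q_H = W/η = 2790/0.6222 = 4480 W.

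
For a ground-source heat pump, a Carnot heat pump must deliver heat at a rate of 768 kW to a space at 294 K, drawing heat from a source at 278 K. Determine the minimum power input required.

Ẇ_in ≈ 41.8 kW

The Carnot heat-pump COP is COP_HP = T_H/(T_H − T_C) = 294.00/16.00 = 18.3750.
W = Q_H/COP_HP = 768/18.3750 = 41.8 kW.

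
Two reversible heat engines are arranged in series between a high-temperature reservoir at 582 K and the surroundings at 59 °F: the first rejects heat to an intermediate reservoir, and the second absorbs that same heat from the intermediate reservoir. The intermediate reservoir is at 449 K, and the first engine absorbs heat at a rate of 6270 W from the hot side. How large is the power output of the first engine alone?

Ẇ₁ ≈ 1430 W

T_C = 59 °F → (59 − 32) × 5/9 = 15.00 °C = 288.15 K.
First-stage efficiency η₁ = 1 − T_m/T_H = 1 − 449.00/582.00 = 0.2285.
W₁ = η₁·Q_H = 0.2285 × 6270 = 1430 W.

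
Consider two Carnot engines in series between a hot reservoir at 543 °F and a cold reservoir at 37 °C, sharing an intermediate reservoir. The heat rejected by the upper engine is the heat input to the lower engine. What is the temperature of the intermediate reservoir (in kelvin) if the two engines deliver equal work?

T_m ≈ 433.6 K

T_H = 543 °F → (543 − 32) × 5/9 = 283.89 °C = 557.04 K.
T_C = 37 °C → 37 + 273.15 = 310.15 K.
For reversible stages Q_m = Q_H·(T_m/T_H). Setting W₁ = Q_H(1 − T_m/T_H) equal to W₂ = Q_m(1 − T_C/T_m) = Q_H·(T_m − T_C)/T_H gives T_H − T_m = T_m − T_C, so T_m = (T_H + T_C)/2 = (557.04 + 310.15)/2 = 433.6 K.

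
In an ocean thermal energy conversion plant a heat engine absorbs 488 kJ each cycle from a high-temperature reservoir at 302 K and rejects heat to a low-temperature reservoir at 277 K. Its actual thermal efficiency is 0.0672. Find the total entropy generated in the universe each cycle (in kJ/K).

ΔS_univ ≈ 0.0275 kJ/K

W = η·Q_H = 0.0672 × 488 = 32.79 kJ, so Q_C = Q_H − W = 455.2 kJ.
Entropy balance on the reservoirs: −Q_H/T_H = -1.616 kJ/K, +Q_C/T_C = 1.643 kJ/K.
ΔS_univ = −Q_H/T_H + Q_C/T_C = 0.0275 kJ/K (> 0, since η = 0.0672 < η_Carnot = 0.083).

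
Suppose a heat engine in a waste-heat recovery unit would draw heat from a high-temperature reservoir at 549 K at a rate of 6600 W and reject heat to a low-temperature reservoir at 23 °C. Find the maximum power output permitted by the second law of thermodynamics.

Ẇ_max ≈ 3040 W

T_C = 23 °C → 23 + 273.15 = 296.15 K.
The upper bound on efficiency is η_max = 1 − T_C/T_H = 1 − 296.15/549.00 = 0.4606.
W_max = η_max · Q_H = 0.4606 × 6600 = 3040 W.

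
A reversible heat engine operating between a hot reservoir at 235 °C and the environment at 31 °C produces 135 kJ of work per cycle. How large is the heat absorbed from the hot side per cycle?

T_H = 235 °C → 235 + 273.15 = 508.15 K.
T_C = 31 °C → 31 + 273.15 = 304.15 K.
For a reversible engine, η = 1 − T_C/T_H = 1 − 304.15/508.15 = 0.4015.
Q_H = W/η = 135/0.4015 = 336.3 kJ.

Q_H ≈ 336.3 kJ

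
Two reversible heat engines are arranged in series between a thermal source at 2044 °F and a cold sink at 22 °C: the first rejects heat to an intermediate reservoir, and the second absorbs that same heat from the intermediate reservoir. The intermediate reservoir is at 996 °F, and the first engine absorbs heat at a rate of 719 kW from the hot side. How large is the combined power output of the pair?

T_H = 2044 °F → (2044 − 32) × 5/9 = 1117.78 °C = 1390.93 K.
T_C = 22 °C → 22 + 273.15 = 295.15 K.
Two reversible stages in series are equivalent to a single Carnot engine between T_H and T_C, so η_total = 1 − T_C/T_H = 1 − 295.15/1390.93 = 0.7878.
W_total = η_total · Q_H = 0.7878 × 719 = 566.4 kW.

Ẇ_total ≈ 566.4 kW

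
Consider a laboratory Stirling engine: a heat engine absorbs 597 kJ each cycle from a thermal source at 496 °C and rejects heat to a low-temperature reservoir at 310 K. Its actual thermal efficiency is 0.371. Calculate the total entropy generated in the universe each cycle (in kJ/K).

T_H = 496 °C → 496 + 273.15 = 769.15 K.
W = η·Q_H = 0.371 × 597 = 221.5 kJ, so Q_C = Q_H − W = 375.5 kJ.
The hot reservoir loses entropy Q_H/T_H = 597/769.15 = 0.7762 kJ/K; the cold reservoir gains Q_C/T_C = 375.5/310.00 = 1.211 kJ/K.
ΔS_univ = −Q_H/T_H + Q_C/T_C = 0.4352 kJ/K (> 0, since η = 0.371 < η_Carnot = 0.597).

ΔS_univ ≈ 0.4352 kJ/K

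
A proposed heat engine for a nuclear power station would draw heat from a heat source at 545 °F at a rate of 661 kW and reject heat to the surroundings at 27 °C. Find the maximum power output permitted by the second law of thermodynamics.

T_H = 545 °F → (545 − 32) × 5/9 = 285.00 °C = 558.15 K.
T_C = 27 °C → 27 + 273.15 = 300.15 K.
No engine can exceed the Carnot limit: η_max = 1 − T_C/T_H = 1 − 300.15/558.15 = 0.4622.
W_max = η_max · Q_H = 0.4622 × 661 = 305.5 kW.

Ẇ_max ≈ 305.5 kW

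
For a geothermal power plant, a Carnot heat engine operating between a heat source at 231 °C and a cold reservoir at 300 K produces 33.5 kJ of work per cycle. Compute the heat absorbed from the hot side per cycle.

Q_H ≈ 82.7 kJ

T_H = 231 °C → 231 + 273.15 = 504.15 K.
For a reversible engine, η = 1 − T_C/T_H = 1 − 300.00/504.15 = 0.4049.
Q_H = W/η = 33.5/0.4049 = 82.7 kJ.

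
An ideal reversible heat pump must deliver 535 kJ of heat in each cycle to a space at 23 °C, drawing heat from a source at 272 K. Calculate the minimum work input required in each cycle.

W_in ≈ 43.6 kJ

T_H = 23 °C → 23 + 273.15 = 296.15 K.
COP_HP = T_H/(T_H − T_C) = 296.15/24.15 = 12.2629.
W = Q_H/COP_HP = 535/12.2629 = 43.6 kJ.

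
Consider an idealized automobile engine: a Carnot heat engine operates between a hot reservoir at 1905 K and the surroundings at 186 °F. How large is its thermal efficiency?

η ≈ 0.812

T_C = 186 °F → (186 − 32) × 5/9 = 85.56 °C = 358.71 K.
Carnot efficiency: η = 1 − T_C/T_H = 1 − 358.71/1905.00 = 0.812.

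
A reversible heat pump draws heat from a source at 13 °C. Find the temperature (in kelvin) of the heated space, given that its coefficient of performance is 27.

T_C = 13 °C → 13 + 273.15 = 286.15 K.
COP_HP = T_H/(T_H − T_C) ⇒ T_H = T_C·COP_HP/(COP_HP − 1) = 286.15 × 27/(27 − 1) = 297 K.

T_H ≈ 297 K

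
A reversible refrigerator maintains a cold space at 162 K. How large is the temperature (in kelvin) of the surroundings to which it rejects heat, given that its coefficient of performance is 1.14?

COP_R = T_C/(T_H − T_C) ⇒ T_H = T_C·(1 + 1/COP_R) = 162.00 × (1 + 1/1.14) = 304 K.

T_H ≈ 304 K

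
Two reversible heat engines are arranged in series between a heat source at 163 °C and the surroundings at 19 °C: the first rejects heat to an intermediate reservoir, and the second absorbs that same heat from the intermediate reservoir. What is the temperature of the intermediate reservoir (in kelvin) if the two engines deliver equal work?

T_H = 163 °C → 163 + 273.15 = 436.15 K.
T_C = 19 °C → 19 + 273.15 = 292.15 K.
For reversible stages Q_m = Q_H·(T_m/T_H). Setting W₁ = Q_H(1 − T_m/T_H) equal to W₂ = Q_m(1 − T_C/T_m) = Q_H·(T_m − T_C)/T_H gives T_H − T_m = T_m − T_C, so T_m = (T_H + T_C)/2 = (436.15 + 292.15)/2 = 364 K.

T_m ≈ 364 K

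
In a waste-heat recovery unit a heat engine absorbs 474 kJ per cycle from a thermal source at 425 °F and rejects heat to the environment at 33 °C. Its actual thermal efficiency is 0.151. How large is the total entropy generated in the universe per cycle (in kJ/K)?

ΔS_univ ≈ 0.3500 kJ/K

T_H = 425 °F → (425 − 32) × 5/9 = 218.33 °C = 491.48 K.
T_C = 33 °C → 33 + 273.15 = 306.15 K.
W = η·Q_H = 0.151 × 474 = 71.57 kJ, so Q_C = Q_H − W = 402.4 kJ.
Reservoir entropy changes: ΔS_H = −Q_H/T_H = −474/491.48 = -0.9644 kJ/K and ΔS_C = +Q_C/T_C = 402.4/306.15 = 1.314 kJ/K.
ΔS_univ = −Q_H/T_H + Q_C/T_C = 0.3500 kJ/K (> 0, since η = 0.151 < η_Carnot = 0.377).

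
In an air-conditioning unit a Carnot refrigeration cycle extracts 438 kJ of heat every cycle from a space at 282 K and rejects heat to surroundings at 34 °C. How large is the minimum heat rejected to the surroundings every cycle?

T_H = 34 °C → 34 + 273.15 = 307.15 K.
For a reversible cycle Q_H/Q_C = T_H/T_C, so Q_H = Q_C·T_H/T_C = 438 × 307.15/282.00 = 477.1 kJ.

Q_H ≈ 477.1 kJ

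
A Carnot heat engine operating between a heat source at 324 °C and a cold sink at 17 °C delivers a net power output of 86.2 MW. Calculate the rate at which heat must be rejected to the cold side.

T_H = 324 °C → 324 + 273.15 = 597.15 K.
T_C = 17 °C → 17 + 273.15 = 290.15 K.
Since the cycle is reversible, η = 1 − T_C/T_H = 1 − 290.15/597.15 = 0.5141.
Since Q_C/Q_H = T_C/T_H and Q_H = W/η, Q_C = W·T_C/(T_H − T_C) = 86.2 × 290.15/307.00 = 81.47 MW.

Q̇_C ≈ 81.47 MW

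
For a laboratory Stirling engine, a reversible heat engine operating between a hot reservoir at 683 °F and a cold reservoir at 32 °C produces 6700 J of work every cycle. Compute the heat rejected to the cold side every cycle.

Q_C ≈ 6202 J

T_H = 683 °F → (683 − 32) × 5/9 = 361.67 °C = 634.82 K.
T_C = 32 °C → 32 + 273.15 = 305.15 K.
η_rev = 1 − T_C/T_H = 1 − 305.15/634.82 = 0.5193.
Since Q_C/Q_H = T_C/T_H and Q_H = W/η, Q_C = W·T_C/(T_H − T_C) = 6700 × 305.15/329.67 = 6202 J.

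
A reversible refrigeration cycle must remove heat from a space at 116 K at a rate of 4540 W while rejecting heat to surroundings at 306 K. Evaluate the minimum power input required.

Ẇ_in ≈ 7440 W

The reversible coefficient of performance is COP_R = T_C/(T_H − T_C) = 116.00/190.00 = 0.6105.
W = Q_C/COP_R = 4540/0.6105 = 7440 W.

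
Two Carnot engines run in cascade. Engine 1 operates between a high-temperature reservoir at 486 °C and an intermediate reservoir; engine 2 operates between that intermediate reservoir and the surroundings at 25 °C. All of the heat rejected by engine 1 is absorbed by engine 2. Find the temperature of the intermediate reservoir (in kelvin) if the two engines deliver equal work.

T_m ≈ 529 K

T_H = 486 °C → 486 + 273.15 = 759.15 K.
T_C = 25 °C → 25 + 273.15 = 298.15 K.
For reversible stages Q_m = Q_H·(T_m/T_H). Setting W₁ = Q_H(1 − T_m/T_H) equal to W₂ = Q_m(1 − T_C/T_m) = Q_H·(T_m − T_C)/T_H gives T_H − T_m = T_m − T_C, so T_m = (T_H + T_C)/2 = (759.15 + 298.15)/2 = 529 K.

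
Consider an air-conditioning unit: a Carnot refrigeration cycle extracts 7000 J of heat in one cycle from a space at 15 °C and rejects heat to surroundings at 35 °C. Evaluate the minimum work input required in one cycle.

T_H = 35 °C → 35 + 273.15 = 308.15 K.
T_C = 15 °C → 15 + 273.15 = 288.15 K.
COP_R = T_C/(T_H − T_C) = 288.15/20.00 = 14.4075.
W = Q_C/COP_R = 7000/14.4075 = 486 J.

W_in ≈ 486 J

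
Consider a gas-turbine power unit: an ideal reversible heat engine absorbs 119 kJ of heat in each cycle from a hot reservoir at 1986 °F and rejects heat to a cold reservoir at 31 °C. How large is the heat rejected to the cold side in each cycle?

T_H = 1986 °F → (1986 − 32) × 5/9 = 1085.56 °C = 1358.71 K.
T_C = 31 °C → 31 + 273.15 = 304.15 K.
Since the cycle is reversible, η = 1 − T_C/T_H = 1 − 304.15/1358.71 = 0.7761.
For a reversible cycle Q_C/Q_H = T_C/T_H, so Q_C = 119 × 304.15/1358.71 = 26.64 kJ.

Q_C ≈ 26.64 kJ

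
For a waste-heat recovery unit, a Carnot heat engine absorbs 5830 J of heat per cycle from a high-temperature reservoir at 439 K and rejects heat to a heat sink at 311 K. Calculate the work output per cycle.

Since the cycle is reversible, η = 1 − T_C/T_H = 1 − 311.00/439.00 = 0.2916.
W = η·Q_H = 0.2916 × 5830 = 1700 J.

W ≈ 1700 J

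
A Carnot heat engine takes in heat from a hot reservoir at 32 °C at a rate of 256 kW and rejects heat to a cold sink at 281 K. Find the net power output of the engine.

T_H = 32 °C → 32 + 273.15 = 305.15 K.
η_rev = 1 − T_C/T_H = 1 − 281.00/305.15 = 0.0791.
W = η·Q_H = 0.0791 × 256 = 20.3 kW.

Ẇ ≈ 20.3 kW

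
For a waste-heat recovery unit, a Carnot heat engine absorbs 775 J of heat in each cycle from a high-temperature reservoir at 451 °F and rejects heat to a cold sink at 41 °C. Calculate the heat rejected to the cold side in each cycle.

Q_C ≈ 481.2 J

T_H = 451 °F → (451 − 32) × 5/9 = 232.78 °C = 505.93 K.
T_C = 41 °C → 41 + 273.15 = 314.15 K.
Carnot efficiency: η = 1 − T_C/T_H = 1 − 314.15/505.93 = 0.3791.
For a reversible cycle Q_C/Q_H = T_C/T_H, so Q_C = 775 × 314.15/505.93 = 481.2 J.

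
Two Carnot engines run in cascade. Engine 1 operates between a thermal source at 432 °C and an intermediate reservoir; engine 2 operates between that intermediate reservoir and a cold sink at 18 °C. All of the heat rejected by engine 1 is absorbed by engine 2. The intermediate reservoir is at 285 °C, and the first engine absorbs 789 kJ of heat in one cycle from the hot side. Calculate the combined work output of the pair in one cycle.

W_total ≈ 463 kJ

T_H = 432 °C → 432 + 273.15 = 705.15 K.
T_C = 18 °C → 18 + 273.15 = 291.15 K.
Two reversible stages in series are equivalent to a single Carnot engine between T_H and T_C, so η_total = 1 − T_C/T_H = 1 − 291.15/705.15 = 0.5871.
W_total = η_total · Q_H = 0.5871 × 789 = 463 kJ.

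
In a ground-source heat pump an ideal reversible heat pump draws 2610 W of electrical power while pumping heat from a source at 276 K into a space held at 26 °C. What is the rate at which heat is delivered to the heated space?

T_H = 26 °C → 26 + 273.15 = 299.15 K.
COP_HP = T_H/(T_H − T_C) = 299.15/23.15 = 12.9222.
Q_H = COP_HP · W = 12.9222 × 2610 = 33730 W.

Q̇_H ≈ 33730 W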